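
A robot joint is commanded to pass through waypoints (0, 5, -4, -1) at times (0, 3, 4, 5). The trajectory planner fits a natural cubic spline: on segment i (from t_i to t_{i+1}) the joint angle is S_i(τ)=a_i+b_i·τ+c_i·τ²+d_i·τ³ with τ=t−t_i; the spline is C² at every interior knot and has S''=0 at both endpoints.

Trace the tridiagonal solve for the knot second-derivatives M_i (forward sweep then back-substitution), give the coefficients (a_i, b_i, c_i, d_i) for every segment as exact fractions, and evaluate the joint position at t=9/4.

Δ: Δ0=5/3, Δ1=-9, Δ2=3
row 1: diag=8, rhs=-64; c'=1/8, d'=-8
row 2: denom=4−1·1/8=31/8; d'=(72−1·-8)/(31/8)=640/31
back: M2=640/31
back: M1=-8−1/8·640/31=-328/31
M: M0=0, M1=-328/31, M2=640/31, M3=0
seg 0: a=0, c=M0/2=0, d=(M1−M0)/(6·3)=-164/279, b=Δ0−h0·(2M0+M1)/6=647/93
seg 1: a=5, c=M1/2=-164/31, d=(M2−M1)/(6·1)=484/93, b=Δ1−h1·(2M1+M2)/6=-829/93
seg 2: a=-4, c=M2/2=320/31, d=(M3−M2)/(6·1)=-320/93, b=Δ2−h2·(2M2+M3)/6=-361/93
t_q=9/4 → seg 0, τ=9/4; S=0+647/93·τ+0·τ²+-164/279·τ³=4443/496

  seg 0: a=0 b=647/93 c=0 d=-164/279
  seg 1: a=5 b=-829/93 c=-164/31 d=484/93
  seg 2: a=-4 b=-361/93 c=320/31 d=-320/93
S(9/4) = 4443/496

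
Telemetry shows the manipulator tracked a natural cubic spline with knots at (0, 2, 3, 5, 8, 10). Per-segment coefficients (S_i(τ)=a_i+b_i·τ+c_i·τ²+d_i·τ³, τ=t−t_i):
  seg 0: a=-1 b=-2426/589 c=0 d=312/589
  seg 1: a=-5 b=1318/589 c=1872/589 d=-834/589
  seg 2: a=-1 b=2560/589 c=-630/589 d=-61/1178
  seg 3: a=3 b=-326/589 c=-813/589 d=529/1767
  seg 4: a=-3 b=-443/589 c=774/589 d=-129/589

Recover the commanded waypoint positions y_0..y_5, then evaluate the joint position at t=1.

y_0 = S_0(0) = a_0 = -1
y_1 = S_1(0) = a_1 = -5
y_2 = S_2(0) = a_2 = -1
y_3 = S_3(0) = a_3 = 3
y_4 = S_4(0) = a_4 = -3
y_5 = S_4(2) = -1
t_q=1 is in segment 0 (τ=1); S_0(τ)=-2703/589

y_0=-1 y_1=-5 y_2=-1 y_3=3 y_4=-3 y_5=-1
S(1) = -2703/589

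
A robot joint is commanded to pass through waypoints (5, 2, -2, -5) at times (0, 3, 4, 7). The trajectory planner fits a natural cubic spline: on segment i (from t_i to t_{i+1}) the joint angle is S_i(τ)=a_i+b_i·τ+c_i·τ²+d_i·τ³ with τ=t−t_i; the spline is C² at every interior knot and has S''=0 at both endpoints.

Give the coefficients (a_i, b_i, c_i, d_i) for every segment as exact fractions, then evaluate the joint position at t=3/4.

Δ: Δ0=-1, Δ1=-4, Δ2=-1
row 1: diag=8, rhs=-18; c'=1/8, d'=-9/4
row 2: denom=8−1·1/8=63/8; d'=(18−1·-9/4)/(63/8)=18/7
back: M2=18/7
back: M1=-9/4−1/8·18/7=-18/7
M: M0=0, M1=-18/7, M2=18/7, M3=0
seg 0: a=5, c=M0/2=0, d=(M1−M0)/(6·3)=-1/7, b=Δ0−h0·(2M0+M1)/6=2/7
seg 1: a=2, c=M1/2=-9/7, d=(M2−M1)/(6·1)=6/7, b=Δ1−h1·(2M1+M2)/6=-25/7
seg 2: a=-2, c=M2/2=9/7, d=(M3−M2)/(6·3)=-1/7, b=Δ2−h2·(2M2+M3)/6=-25/7
t_q=3/4 → seg 0, τ=3/4; S=5+2/7·τ+0·τ²+-1/7·τ³=2309/448

  seg 0: a=5 b=2/7 c=0 d=-1/7
  seg 1: a=2 b=-25/7 c=-9/7 d=6/7
  seg 2: a=-2 b=-25/7 c=9/7 d=-1/7
S(3/4) = 2309/448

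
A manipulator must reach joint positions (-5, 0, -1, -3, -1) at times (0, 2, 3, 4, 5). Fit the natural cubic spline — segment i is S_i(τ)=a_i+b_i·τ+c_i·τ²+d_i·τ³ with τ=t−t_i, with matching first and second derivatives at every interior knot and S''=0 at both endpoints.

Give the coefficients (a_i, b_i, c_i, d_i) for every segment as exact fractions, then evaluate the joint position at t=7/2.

Δ: Δ0=5/2, Δ1=-1, Δ2=-2, Δ3=2
row 1: diag=6, rhs=-21; c'=1/6, d'=-7/2
row 2: denom=4−1·1/6=23/6; d'=(-6−1·-7/2)/(23/6)=-15/23
row 3: denom=4−1·6/23=86/23; d'=(24−1·-15/23)/(86/23)=567/86
back: M3=567/86
back: M2=-15/23−6/23·567/86=-102/43
back: M1=-7/2−1/6·-102/43=-267/86
M: M0=0, M1=-267/86, M2=-102/43, M3=567/86, M4=0
seg 0: a=-5, c=M0/2=0, d=(M1−M0)/(6·2)=-89/344, b=Δ0−h0·(2M0+M1)/6=152/43
seg 1: a=0, c=M1/2=-267/172, d=(M2−M1)/(6·1)=21/172, b=Δ1−h1·(2M1+M2)/6=37/86
seg 2: a=-1, c=M2/2=-51/43, d=(M3−M2)/(6·1)=257/172, b=Δ2−h2·(2M2+M3)/6=-397/172
seg 3: a=-3, c=M3/2=567/172, d=(M4−M3)/(6·1)=-189/172, b=Δ3−h3·(2M3+M4)/6=-17/86
t_q=7/2 → seg 2, τ=1/2; S=-1+-397/172·τ+-51/43·τ²+257/172·τ³=-3115/1376

  seg 0: a=-5 b=152/43 c=0 d=-89/344
  seg 1: a=0 b=37/86 c=-267/172 d=21/172
  seg 2: a=-1 b=-397/172 c=-51/43 d=257/172
  seg 3: a=-3 b=-17/86 c=567/172 d=-189/172
S(7/2) = -3115/1376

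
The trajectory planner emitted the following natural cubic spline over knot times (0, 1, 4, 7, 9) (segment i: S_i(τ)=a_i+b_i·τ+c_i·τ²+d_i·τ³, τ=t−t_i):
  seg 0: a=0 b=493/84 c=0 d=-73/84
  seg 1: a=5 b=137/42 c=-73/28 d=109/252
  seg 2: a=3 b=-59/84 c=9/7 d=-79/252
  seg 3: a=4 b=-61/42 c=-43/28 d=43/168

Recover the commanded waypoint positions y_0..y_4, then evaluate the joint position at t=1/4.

y_0=0 y_1=5 y_2=3 y_3=4 y_4=-3
S(1/4) = 2605/1792

y_0 = S_0(0) = a_0 = 0
y_1 = S_1(0) = a_1 = 5
y_2 = S_2(0) = a_2 = 3
y_3 = S_3(0) = a_3 = 4
y_4 = S_3(2) = -3
t_q=1/4 is in segment 0 (τ=1/4); S_0(τ)=2605/1792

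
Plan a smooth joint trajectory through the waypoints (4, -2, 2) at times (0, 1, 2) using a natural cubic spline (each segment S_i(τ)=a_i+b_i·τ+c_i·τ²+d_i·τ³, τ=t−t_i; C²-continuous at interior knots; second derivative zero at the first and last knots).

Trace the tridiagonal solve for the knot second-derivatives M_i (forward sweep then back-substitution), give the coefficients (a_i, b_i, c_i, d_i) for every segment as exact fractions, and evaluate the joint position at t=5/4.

Δ: Δ0=-6, Δ1=4
row 1: diag=4, rhs=60; c'=1/4, d'=15
back: M1=15
M: M0=0, M1=15, M2=0
seg 0: a=4, c=M0/2=0, d=(M1−M0)/(6·1)=5/2, b=Δ0−h0·(2M0+M1)/6=-17/2
seg 1: a=-2, c=M1/2=15/2, d=(M2−M1)/(6·1)=-5/2, b=Δ1−h1·(2M1+M2)/6=-1
t_q=5/4 → seg 1, τ=1/4; S=-2+-1·τ+15/2·τ²+-5/2·τ³=-233/128

  seg 0: a=4 b=-17/2 c=0 d=5/2
  seg 1: a=-2 b=-1 c=15/2 d=-5/2
S(5/4) = -233/128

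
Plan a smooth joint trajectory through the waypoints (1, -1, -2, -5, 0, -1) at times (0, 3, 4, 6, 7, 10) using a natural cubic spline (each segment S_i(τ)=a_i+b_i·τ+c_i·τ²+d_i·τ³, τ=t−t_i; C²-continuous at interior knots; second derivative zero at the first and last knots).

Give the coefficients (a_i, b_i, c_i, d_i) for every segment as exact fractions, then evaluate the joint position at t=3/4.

Δ: Δ0=-2/3, Δ1=-1, Δ2=-3/2, Δ3=5, Δ4=-1/3
row 1: diag=8, rhs=-2; c'=1/8, d'=-1/4
row 2: denom=6−1·1/8=47/8; d'=(-3−1·-1/4)/(47/8)=-22/47
row 3: denom=6−2·16/47=250/47; d'=(39−2·-22/47)/(250/47)=1877/250
row 4: denom=8−1·47/250=1953/250; d'=(-32−1·1877/250)/(1953/250)=-1411/279
back: M4=-1411/279
back: M3=1877/250−47/250·-1411/279=2360/279
back: M2=-22/47−16/47·2360/279=-934/279
back: M1=-1/4−1/8·-934/279=47/279
M: M0=0, M1=47/279, M2=-934/279, M3=2360/279, M4=-1411/279, M5=0
seg 0: a=1, c=M0/2=0, d=(M1−M0)/(6·3)=47/5022, b=Δ0−h0·(2M0+M1)/6=-419/558
seg 1: a=-1, c=M1/2=47/558, d=(M2−M1)/(6·1)=-109/186, b=Δ1−h1·(2M1+M2)/6=-139/279
seg 2: a=-2, c=M2/2=-467/279, d=(M3−M2)/(6·2)=61/62, b=Δ2−h2·(2M2+M3)/6=-1165/558
seg 3: a=-5, c=M3/2=1180/279, d=(M4−M3)/(6·1)=-419/186, b=Δ3−h3·(2M3+M4)/6=1687/558
seg 4: a=0, c=M4/2=-1411/558, d=(M5−M4)/(6·3)=1411/5022, b=Δ4−h4·(2M4+M5)/6=1318/279
t_q=3/4 → seg 0, τ=3/4; S=1+-419/558·τ+0·τ²+47/5022·τ³=1749/3968

  seg 0: a=1 b=-419/558 c=0 d=47/5022
  seg 1: a=-1 b=-139/279 c=47/558 d=-109/186
  seg 2: a=-2 b=-1165/558 c=-467/279 d=61/62
  seg 3: a=-5 b=1687/558 c=1180/279 d=-419/186
  seg 4: a=0 b=1318/279 c=-1411/558 d=1411/5022
S(3/4) = 1749/3968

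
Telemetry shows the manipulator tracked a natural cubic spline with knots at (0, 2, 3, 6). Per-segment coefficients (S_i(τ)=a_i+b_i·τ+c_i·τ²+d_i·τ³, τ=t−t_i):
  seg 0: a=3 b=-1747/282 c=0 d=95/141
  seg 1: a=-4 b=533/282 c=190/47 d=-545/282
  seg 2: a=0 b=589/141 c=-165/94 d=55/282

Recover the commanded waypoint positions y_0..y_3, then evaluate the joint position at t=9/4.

y_0=3 y_1=-4 y_2=0 y_3=2
S(9/4) = -19883/6016

y_0 = S_0(0) = a_0 = 3
y_1 = S_1(0) = a_1 = -4
y_2 = S_2(0) = a_2 = 0
y_3 = S_2(3) = 2
t_q=9/4 is in segment 1 (τ=1/4); S_1(τ)=-19883/6016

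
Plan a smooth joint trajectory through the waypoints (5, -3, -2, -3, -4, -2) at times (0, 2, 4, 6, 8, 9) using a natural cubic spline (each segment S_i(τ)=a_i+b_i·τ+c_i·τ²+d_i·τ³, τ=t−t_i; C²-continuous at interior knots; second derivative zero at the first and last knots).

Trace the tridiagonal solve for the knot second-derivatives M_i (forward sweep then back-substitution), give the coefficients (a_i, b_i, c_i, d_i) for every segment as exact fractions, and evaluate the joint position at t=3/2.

Δ: Δ0=-4, Δ1=1/2, Δ2=-1/2, Δ3=-1/2, Δ4=2
row 1: diag=8, rhs=27; c'=1/4, d'=27/8
row 2: denom=8−2·1/4=15/2; d'=(-6−2·27/8)/(15/2)=-17/10
row 3: denom=8−2·4/15=112/15; d'=(0−2·-17/10)/(112/15)=51/112
row 4: denom=6−2·15/56=153/28; d'=(15−2·51/112)/(153/28)=263/102
back: M4=263/102
back: M3=51/112−15/56·263/102=-4/17
back: M2=-17/10−4/15·-4/17=-167/102
back: M1=27/8−1/4·-167/102=193/51
M: M0=0, M1=193/51, M2=-167/102, M3=-4/17, M4=263/102, M5=0
seg 0: a=5, c=M0/2=0, d=(M1−M0)/(6·2)=193/612, b=Δ0−h0·(2M0+M1)/6=-805/153
seg 1: a=-3, c=M1/2=193/102, d=(M2−M1)/(6·2)=-553/1224, b=Δ1−h1·(2M1+M2)/6=-226/153
seg 2: a=-2, c=M2/2=-167/204, d=(M3−M2)/(6·2)=143/1224, b=Δ2−h2·(2M2+M3)/6=205/306
seg 3: a=-3, c=M3/2=-2/17, d=(M4−M3)/(6·2)=287/1224, b=Δ3−h3·(2M3+M4)/6=-184/153
seg 4: a=-4, c=M4/2=263/204, d=(M5−M4)/(6·1)=-263/612, b=Δ4−h4·(2M4+M5)/6=349/306
t_q=3/2 → seg 0, τ=3/2; S=5+-805/153·τ+0·τ²+193/612·τ³=-2983/1632

  seg 0: a=5 b=-805/153 c=0 d=193/612
  seg 1: a=-3 b=-226/153 c=193/102 d=-553/1224
  seg 2: a=-2 b=205/306 c=-167/204 d=143/1224
  seg 3: a=-3 b=-184/153 c=-2/17 d=287/1224
  seg 4: a=-4 b=349/306 c=263/204 d=-263/612
S(3/2) = -2983/1632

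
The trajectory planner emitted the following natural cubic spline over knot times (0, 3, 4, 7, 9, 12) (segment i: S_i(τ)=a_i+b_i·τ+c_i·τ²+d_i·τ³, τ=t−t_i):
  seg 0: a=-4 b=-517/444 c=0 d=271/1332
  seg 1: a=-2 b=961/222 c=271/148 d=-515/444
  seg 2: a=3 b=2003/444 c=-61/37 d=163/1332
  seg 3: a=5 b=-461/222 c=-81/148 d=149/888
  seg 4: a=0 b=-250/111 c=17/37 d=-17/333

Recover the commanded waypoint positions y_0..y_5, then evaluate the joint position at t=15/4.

y_0 = S_0(0) = a_0 = -4
y_1 = S_1(0) = a_1 = -2
y_2 = S_2(0) = a_2 = 3
y_3 = S_3(0) = a_3 = 5
y_4 = S_4(0) = a_4 = 0
y_5 = S_4(3) = -4
t_q=15/4 is in segment 1 (τ=3/4); S_1(τ)=16929/9472

y_0=-4 y_1=-2 y_2=3 y_3=5 y_4=0 y_5=-4
S(15/4) = 16929/9472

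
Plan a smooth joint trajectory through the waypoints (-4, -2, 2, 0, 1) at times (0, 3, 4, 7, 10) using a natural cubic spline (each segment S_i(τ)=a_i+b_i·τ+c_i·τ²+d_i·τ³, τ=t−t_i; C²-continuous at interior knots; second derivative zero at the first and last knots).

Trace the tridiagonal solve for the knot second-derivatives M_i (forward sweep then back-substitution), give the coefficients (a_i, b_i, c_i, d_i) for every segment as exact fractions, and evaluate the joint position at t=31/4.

Δ: Δ0=2/3, Δ1=4, Δ2=-2/3, Δ3=1/3
row 1: diag=8, rhs=20; c'=1/8, d'=5/2
row 2: denom=8−1·1/8=63/8; d'=(-28−1·5/2)/(63/8)=-244/63
row 3: denom=12−3·8/21=76/7; d'=(6−3·-244/63)/(76/7)=185/114
back: M3=185/114
back: M2=-244/63−8/21·185/114=-256/57
back: M1=5/2−1/8·-256/57=349/114
M: M0=0, M1=349/114, M2=-256/57, M3=185/114, M4=0
seg 0: a=-4, c=M0/2=0, d=(M1−M0)/(6·3)=349/2052, b=Δ0−h0·(2M0+M1)/6=-197/228
seg 1: a=-2, c=M1/2=349/228, d=(M2−M1)/(6·1)=-287/228, b=Δ1−h1·(2M1+M2)/6=425/114
seg 2: a=2, c=M2/2=-128/57, d=(M3−M2)/(6·3)=697/2052, b=Δ2−h2·(2M2+M3)/6=229/76
seg 3: a=0, c=M3/2=185/228, d=(M4−M3)/(6·3)=-185/2052, b=Δ3−h3·(2M3+M4)/6=-49/38
t_q=31/4 → seg 3, τ=3/4; S=0+-49/38·τ+185/228·τ²+-185/2052·τ³=-2669/4864

  seg 0: a=-4 b=-197/228 c=0 d=349/2052
  seg 1: a=-2 b=425/114 c=349/228 d=-287/228
  seg 2: a=2 b=229/76 c=-128/57 d=697/2052
  seg 3: a=0 b=-49/38 c=185/228 d=-185/2052
S(31/4) = -2669/4864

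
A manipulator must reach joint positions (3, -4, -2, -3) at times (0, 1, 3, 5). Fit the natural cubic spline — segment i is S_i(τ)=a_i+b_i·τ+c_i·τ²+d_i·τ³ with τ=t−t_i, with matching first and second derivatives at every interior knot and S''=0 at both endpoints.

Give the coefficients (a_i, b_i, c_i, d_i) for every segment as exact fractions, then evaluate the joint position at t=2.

Δ: Δ0=-7, Δ1=1, Δ2=-1/2
row 1: diag=6, rhs=48; c'=1/3, d'=8
row 2: denom=8−2·1/3=22/3; d'=(-9−2·8)/(22/3)=-75/22
back: M2=-75/22
back: M1=8−1/3·-75/22=201/22
M: M0=0, M1=201/22, M2=-75/22, M3=0
seg 0: a=3, c=M0/2=0, d=(M1−M0)/(6·1)=67/44, b=Δ0−h0·(2M0+M1)/6=-375/44
seg 1: a=-4, c=M1/2=201/44, d=(M2−M1)/(6·2)=-23/22, b=Δ1−h1·(2M1+M2)/6=-87/22
seg 2: a=-2, c=M2/2=-75/44, d=(M3−M2)/(6·2)=25/88, b=Δ2−h2·(2M2+M3)/6=39/22
t_q=2 → seg 1, τ=1; S=-4+-87/22·τ+201/44·τ²+-23/22·τ³=-195/44

  seg 0: a=3 b=-375/44 c=0 d=67/44
  seg 1: a=-4 b=-87/22 c=201/44 d=-23/22
  seg 2: a=-2 b=39/22 c=-75/44 d=25/88
S(2) = -195/44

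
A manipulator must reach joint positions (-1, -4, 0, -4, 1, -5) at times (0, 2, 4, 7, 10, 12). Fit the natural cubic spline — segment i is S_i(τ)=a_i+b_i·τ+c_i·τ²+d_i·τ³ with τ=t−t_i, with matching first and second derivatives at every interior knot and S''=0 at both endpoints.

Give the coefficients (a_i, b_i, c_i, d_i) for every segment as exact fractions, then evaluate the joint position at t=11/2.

Δ: Δ0=-3/2, Δ1=2, Δ2=-4/3, Δ3=5/3, Δ4=-3
row 1: diag=8, rhs=21; c'=1/4, d'=21/8
row 2: denom=10−2·1/4=19/2; d'=(-20−2·21/8)/(19/2)=-101/38
row 3: denom=12−3·6/19=210/19; d'=(18−3·-101/38)/(210/19)=47/20
row 4: denom=10−3·19/70=643/70; d'=(-28−3·47/20)/(643/70)=-4907/1286
back: M4=-4907/1286
back: M3=47/20−19/70·-4907/1286=2177/643
back: M2=-101/38−6/19·2177/643=-4793/1286
back: M1=21/8−1/4·-4793/1286=2287/643
M: M0=0, M1=2287/643, M2=-4793/1286, M3=2177/643, M4=-4907/1286, M5=0
seg 0: a=-1, c=M0/2=0, d=(M1−M0)/(6·2)=2287/7716, b=Δ0−h0·(2M0+M1)/6=-10361/3858
seg 1: a=-4, c=M1/2=2287/1286, d=(M2−M1)/(6·2)=-9367/15432, b=Δ1−h1·(2M1+M2)/6=3361/3858
seg 2: a=0, c=M2/2=-4793/2572, d=(M3−M2)/(6·3)=3049/7716, b=Δ2−h2·(2M2+M3)/6=1352/1929
seg 3: a=-4, c=M3/2=2177/1286, d=(M4−M3)/(6·3)=-1029/2572, b=Δ3−h3·(2M3+M4)/6=1457/7716
seg 4: a=1, c=M4/2=-4907/2572, d=(M5−M4)/(6·2)=4907/15432, b=Δ4−h4·(2M4+M5)/6=-880/1929
t_q=11/2 → seg 2, τ=3/2; S=0+1352/1929·τ+-4793/2572·τ²+3049/7716·τ³=-37201/20576

  seg 0: a=-1 b=-10361/3858 c=0 d=2287/7716
  seg 1: a=-4 b=3361/3858 c=2287/1286 d=-9367/15432
  seg 2: a=0 b=1352/1929 c=-4793/2572 d=3049/7716
  seg 3: a=-4 b=1457/7716 c=2177/1286 d=-1029/2572
  seg 4: a=1 b=-880/1929 c=-4907/2572 d=4907/15432
S(11/2) = -37201/20576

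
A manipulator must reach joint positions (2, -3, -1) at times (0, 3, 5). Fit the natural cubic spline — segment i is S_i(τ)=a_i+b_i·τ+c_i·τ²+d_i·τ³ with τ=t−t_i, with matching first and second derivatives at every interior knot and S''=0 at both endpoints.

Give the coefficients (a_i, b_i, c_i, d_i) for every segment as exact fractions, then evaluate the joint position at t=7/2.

  seg 0: a=2 b=-37/15 c=0 d=4/45
  seg 1: a=-3 b=-1/15 c=4/5 d=-2/15
S(7/2) = -57/20

Δ: Δ0=-5/3, Δ1=1
row 1: diag=10, rhs=16; c'=1/5, d'=8/5
back: M1=8/5
M: M0=0, M1=8/5, M2=0
seg 0: a=2, c=M0/2=0, d=(M1−M0)/(6·3)=4/45, b=Δ0−h0·(2M0+M1)/6=-37/15
seg 1: a=-3, c=M1/2=4/5, d=(M2−M1)/(6·2)=-2/15, b=Δ1−h1·(2M1+M2)/6=-1/15
t_q=7/2 → seg 1, τ=1/2; S=-3+-1/15·τ+4/5·τ²+-2/15·τ³=-57/20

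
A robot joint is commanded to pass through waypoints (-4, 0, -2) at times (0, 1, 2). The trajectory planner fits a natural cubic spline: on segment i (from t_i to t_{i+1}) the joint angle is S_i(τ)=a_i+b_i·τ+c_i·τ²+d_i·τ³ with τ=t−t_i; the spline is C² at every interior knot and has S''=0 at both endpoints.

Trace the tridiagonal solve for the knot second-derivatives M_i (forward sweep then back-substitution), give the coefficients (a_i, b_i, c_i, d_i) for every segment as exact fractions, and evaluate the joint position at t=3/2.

  seg 0: a=-4 b=11/2 c=0 d=-3/2
  seg 1: a=0 b=1 c=-9/2 d=3/2
S(3/2) = -7/16

Δ: Δ0=4, Δ1=-2
row 1: diag=4, rhs=-36; c'=1/4, d'=-9
back: M1=-9
M: M0=0, M1=-9, M2=0
seg 0: a=-4, c=M0/2=0, d=(M1−M0)/(6·1)=-3/2, b=Δ0−h0·(2M0+M1)/6=11/2
seg 1: a=0, c=M1/2=-9/2, d=(M2−M1)/(6·1)=3/2, b=Δ1−h1·(2M1+M2)/6=1
t_q=3/2 → seg 1, τ=1/2; S=0+1·τ+-9/2·τ²+3/2·τ³=-7/16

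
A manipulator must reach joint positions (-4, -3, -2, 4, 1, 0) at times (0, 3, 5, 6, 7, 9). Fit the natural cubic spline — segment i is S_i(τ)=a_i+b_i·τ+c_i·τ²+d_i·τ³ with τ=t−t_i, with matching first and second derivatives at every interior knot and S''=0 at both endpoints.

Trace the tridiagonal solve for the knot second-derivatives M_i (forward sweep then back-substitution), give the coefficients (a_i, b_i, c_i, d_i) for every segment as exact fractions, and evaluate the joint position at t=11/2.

  seg 0: a=-4 b=1081/921 c=0 d=-86/921
  seg 1: a=-3 b=-1241/921 c=-258/307 d=6499/7368
  seg 2: a=-2 b=10823/1842 c=5467/1228 d=-15943/3684
  seg 3: a=4 b=6619/3684 c=-2619/307 d=13757/3684
  seg 4: a=1 b=-7483/1842 c=3281/1228 d=-3281/7368
S(11/2) = 14833/9824

Δ: Δ0=1/3, Δ1=1/2, Δ2=6, Δ3=-3, Δ4=-1/2
row 1: diag=10, rhs=1; c'=1/5, d'=1/10
row 2: denom=6−2·1/5=28/5; d'=(33−2·1/10)/(28/5)=41/7
row 3: denom=4−1·5/28=107/28; d'=(-54−1·41/7)/(107/28)=-1676/107
row 4: denom=6−1·28/107=614/107; d'=(15−1·-1676/107)/(614/107)=3281/614
back: M4=3281/614
back: M3=-1676/107−28/107·3281/614=-5238/307
back: M2=41/7−5/28·-5238/307=5467/614
back: M1=1/10−1/5·5467/614=-516/307
M: M0=0, M1=-516/307, M2=5467/614, M3=-5238/307, M4=3281/614, M5=0
seg 0: a=-4, c=M0/2=0, d=(M1−M0)/(6·3)=-86/921, b=Δ0−h0·(2M0+M1)/6=1081/921
seg 1: a=-3, c=M1/2=-258/307, d=(M2−M1)/(6·2)=6499/7368, b=Δ1−h1·(2M1+M2)/6=-1241/921
seg 2: a=-2, c=M2/2=5467/1228, d=(M3−M2)/(6·1)=-15943/3684, b=Δ2−h2·(2M2+M3)/6=10823/1842
seg 3: a=4, c=M3/2=-2619/307, d=(M4−M3)/(6·1)=13757/3684, b=Δ3−h3·(2M3+M4)/6=6619/3684
seg 4: a=1, c=M4/2=3281/1228, d=(M5−M4)/(6·2)=-3281/7368, b=Δ4−h4·(2M4+M5)/6=-7483/1842
t_q=11/2 → seg 2, τ=1/2; S=-2+10823/1842·τ+5467/1228·τ²+-15943/3684·τ³=14833/9824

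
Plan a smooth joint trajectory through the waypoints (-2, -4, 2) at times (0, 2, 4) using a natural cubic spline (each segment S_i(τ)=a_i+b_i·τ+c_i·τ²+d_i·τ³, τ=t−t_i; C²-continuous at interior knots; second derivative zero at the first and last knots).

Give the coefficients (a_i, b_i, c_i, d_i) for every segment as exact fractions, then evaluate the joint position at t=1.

  seg 0: a=-2 b=-2 c=0 d=1/4
  seg 1: a=-4 b=1 c=3/2 d=-1/4
S(1) = -15/4

Δ: Δ0=-1, Δ1=3
row 1: diag=8, rhs=24; c'=1/4, d'=3
back: M1=3
M: M0=0, M1=3, M2=0
seg 0: a=-2, c=M0/2=0, d=(M1−M0)/(6·2)=1/4, b=Δ0−h0·(2M0+M1)/6=-2
seg 1: a=-4, c=M1/2=3/2, d=(M2−M1)/(6·2)=-1/4, b=Δ1−h1·(2M1+M2)/6=1
t_q=1 → seg 0, τ=1; S=-2+-2·τ+0·τ²+1/4·τ³=-15/4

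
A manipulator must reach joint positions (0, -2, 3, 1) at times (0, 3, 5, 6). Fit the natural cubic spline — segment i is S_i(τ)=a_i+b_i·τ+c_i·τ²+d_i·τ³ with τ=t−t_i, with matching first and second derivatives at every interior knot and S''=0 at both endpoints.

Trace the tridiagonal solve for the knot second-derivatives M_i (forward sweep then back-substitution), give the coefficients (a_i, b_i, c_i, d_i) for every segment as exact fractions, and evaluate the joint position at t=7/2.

Δ: Δ0=-2/3, Δ1=5/2, Δ2=-2
row 1: diag=10, rhs=19; c'=1/5, d'=19/10
row 2: denom=6−2·1/5=28/5; d'=(-27−2·19/10)/(28/5)=-11/2
back: M2=-11/2
back: M1=19/10−1/5·-11/2=3
M: M0=0, M1=3, M2=-11/2, M3=0
seg 0: a=0, c=M0/2=0, d=(M1−M0)/(6·3)=1/6, b=Δ0−h0·(2M0+M1)/6=-13/6
seg 1: a=-2, c=M1/2=3/2, d=(M2−M1)/(6·2)=-17/24, b=Δ1−h1·(2M1+M2)/6=7/3
seg 2: a=3, c=M2/2=-11/4, d=(M3−M2)/(6·1)=11/12, b=Δ2−h2·(2M2+M3)/6=-1/6
t_q=7/2 → seg 1, τ=1/2; S=-2+7/3·τ+3/2·τ²+-17/24·τ³=-35/64

  seg 0: a=0 b=-13/6 c=0 d=1/6
  seg 1: a=-2 b=7/3 c=3/2 d=-17/24
  seg 2: a=3 b=-1/6 c=-11/4 d=11/12
S(7/2) = -35/64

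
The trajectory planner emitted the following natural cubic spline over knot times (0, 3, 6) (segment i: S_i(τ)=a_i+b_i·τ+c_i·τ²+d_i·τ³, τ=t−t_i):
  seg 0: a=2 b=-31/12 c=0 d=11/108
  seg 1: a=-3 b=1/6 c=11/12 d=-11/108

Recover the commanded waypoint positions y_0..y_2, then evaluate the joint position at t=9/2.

y_0 = S_0(0) = a_0 = 2
y_1 = S_1(0) = a_1 = -3
y_2 = S_1(3) = 3
t_q=9/2 is in segment 1 (τ=3/2); S_1(τ)=-33/32

y_0=2 y_1=-3 y_2=3
S(9/2) = -33/32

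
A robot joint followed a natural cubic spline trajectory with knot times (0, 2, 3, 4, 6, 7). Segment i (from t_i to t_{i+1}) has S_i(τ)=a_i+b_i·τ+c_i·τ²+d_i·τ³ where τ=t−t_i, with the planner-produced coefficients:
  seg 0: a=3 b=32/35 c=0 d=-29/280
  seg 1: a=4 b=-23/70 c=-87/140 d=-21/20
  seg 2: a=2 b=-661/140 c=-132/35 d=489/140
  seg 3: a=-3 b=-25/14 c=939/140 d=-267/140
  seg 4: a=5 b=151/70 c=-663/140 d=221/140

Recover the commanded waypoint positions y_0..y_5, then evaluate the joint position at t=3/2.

y_0 = S_0(0) = a_0 = 3
y_1 = S_1(0) = a_1 = 4
y_2 = S_2(0) = a_2 = 2
y_3 = S_3(0) = a_3 = -3
y_4 = S_4(0) = a_4 = 5
y_5 = S_4(1) = 4
t_q=3/2 is in segment 0 (τ=3/2); S_0(τ)=1287/320

y_0=3 y_1=4 y_2=2 y_3=-3 y_4=5 y_5=4
S(3/2) = 1287/320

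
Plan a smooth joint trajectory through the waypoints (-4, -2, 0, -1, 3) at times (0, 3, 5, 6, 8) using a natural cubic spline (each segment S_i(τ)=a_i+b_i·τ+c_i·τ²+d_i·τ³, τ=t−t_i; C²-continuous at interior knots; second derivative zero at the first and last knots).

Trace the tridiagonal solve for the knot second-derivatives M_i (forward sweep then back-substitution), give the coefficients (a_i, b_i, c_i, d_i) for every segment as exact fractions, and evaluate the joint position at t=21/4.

  seg 0: a=-4 b=277/978 c=0 d=125/2934
  seg 1: a=-2 b=701/489 c=125/326 d=-587/1956
  seg 2: a=0 b=-310/489 c=-231/163 d=514/489
  seg 3: a=-1 b=-154/489 c=283/163 d=-283/978
S(21/4) = -1203/5216

Δ: Δ0=2/3, Δ1=1, Δ2=-1, Δ3=2
row 1: diag=10, rhs=2; c'=1/5, d'=1/5
row 2: denom=6−2·1/5=28/5; d'=(-12−2·1/5)/(28/5)=-31/14
row 3: denom=6−1·5/28=163/28; d'=(18−1·-31/14)/(163/28)=566/163
back: M3=566/163
back: M2=-31/14−5/28·566/163=-462/163
back: M1=1/5−1/5·-462/163=125/163
M: M0=0, M1=125/163, M2=-462/163, M3=566/163, M4=0
seg 0: a=-4, c=M0/2=0, d=(M1−M0)/(6·3)=125/2934, b=Δ0−h0·(2M0+M1)/6=277/978
seg 1: a=-2, c=M1/2=125/326, d=(M2−M1)/(6·2)=-587/1956, b=Δ1−h1·(2M1+M2)/6=701/489
seg 2: a=0, c=M2/2=-231/163, d=(M3−M2)/(6·1)=514/489, b=Δ2−h2·(2M2+M3)/6=-310/489
seg 3: a=-1, c=M3/2=283/163, d=(M4−M3)/(6·2)=-283/978, b=Δ3−h3·(2M3+M4)/6=-154/489
t_q=21/4 → seg 2, τ=1/4; S=0+-310/489·τ+-231/163·τ²+514/489·τ³=-1203/5216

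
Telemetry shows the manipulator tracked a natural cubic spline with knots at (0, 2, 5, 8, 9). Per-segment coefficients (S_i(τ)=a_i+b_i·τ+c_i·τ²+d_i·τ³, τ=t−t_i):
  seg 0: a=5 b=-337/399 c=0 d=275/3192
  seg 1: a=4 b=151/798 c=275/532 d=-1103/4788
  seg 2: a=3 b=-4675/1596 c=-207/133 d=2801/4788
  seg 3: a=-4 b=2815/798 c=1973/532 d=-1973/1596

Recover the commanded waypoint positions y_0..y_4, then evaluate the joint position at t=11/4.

y_0=5 y_1=4 y_2=3 y_3=-4 y_4=2
S(11/4) = 147615/34048

y_0 = S_0(0) = a_0 = 5
y_1 = S_1(0) = a_1 = 4
y_2 = S_2(0) = a_2 = 3
y_3 = S_3(0) = a_3 = -4
y_4 = S_3(1) = 2
t_q=11/4 is in segment 1 (τ=3/4); S_1(τ)=147615/34048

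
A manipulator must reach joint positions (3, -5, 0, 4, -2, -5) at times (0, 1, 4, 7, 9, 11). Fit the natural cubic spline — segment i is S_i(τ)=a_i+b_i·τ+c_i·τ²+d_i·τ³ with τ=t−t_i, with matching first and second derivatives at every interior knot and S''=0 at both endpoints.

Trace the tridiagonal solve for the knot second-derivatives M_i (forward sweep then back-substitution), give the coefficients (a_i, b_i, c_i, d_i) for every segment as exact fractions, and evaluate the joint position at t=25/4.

  seg 0: a=3 b=-18715/2012 c=0 d=2619/2012
  seg 1: a=-5 b=-5429/1006 c=7857/2012 d=-28079/54324
  seg 2: a=0 b=8205/2012 c=-1127/1509 d=-3043/54324
  seg 3: a=4 b=-1927/1006 c=-2517/2012 d=713/2012
  seg 4: a=-2 b=-2683/1006 c=1761/2012 d=-587/4024
S(25/4) = 612495/128768

Δ: Δ0=-8, Δ1=5/3, Δ2=4/3, Δ3=-3, Δ4=-3/2
row 1: diag=8, rhs=58; c'=3/8, d'=29/4
row 2: denom=12−3·3/8=87/8; d'=(-2−3·29/4)/(87/8)=-190/87
row 3: denom=10−3·8/29=266/29; d'=(-26−3·-190/87)/(266/29)=-282/133
row 4: denom=8−2·29/133=1006/133; d'=(9−2·-282/133)/(1006/133)=1761/1006
back: M4=1761/1006
back: M3=-282/133−29/133·1761/1006=-2517/1006
back: M2=-190/87−8/29·-2517/1006=-2254/1509
back: M1=29/4−3/8·-2254/1509=7857/1006
M: M0=0, M1=7857/1006, M2=-2254/1509, M3=-2517/1006, M4=1761/1006, M5=0
seg 0: a=3, c=M0/2=0, d=(M1−M0)/(6·1)=2619/2012, b=Δ0−h0·(2M0+M1)/6=-18715/2012
seg 1: a=-5, c=M1/2=7857/2012, d=(M2−M1)/(6·3)=-28079/54324, b=Δ1−h1·(2M1+M2)/6=-5429/1006
seg 2: a=0, c=M2/2=-1127/1509, d=(M3−M2)/(6·3)=-3043/54324, b=Δ2−h2·(2M2+M3)/6=8205/2012
seg 3: a=4, c=M3/2=-2517/2012, d=(M4−M3)/(6·2)=713/2012, b=Δ3−h3·(2M3+M4)/6=-1927/1006
seg 4: a=-2, c=M4/2=1761/2012, d=(M5−M4)/(6·2)=-587/4024, b=Δ4−h4·(2M4+M5)/6=-2683/1006
t_q=25/4 → seg 2, τ=9/4; S=0+8205/2012·τ+-1127/1509·τ²+-3043/54324·τ³=612495/128768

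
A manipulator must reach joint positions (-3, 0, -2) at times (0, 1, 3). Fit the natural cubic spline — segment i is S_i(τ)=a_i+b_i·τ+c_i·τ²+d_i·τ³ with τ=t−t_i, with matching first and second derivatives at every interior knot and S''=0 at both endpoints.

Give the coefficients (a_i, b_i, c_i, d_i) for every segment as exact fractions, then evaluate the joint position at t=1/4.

Δ: Δ0=3, Δ1=-1
row 1: diag=6, rhs=-24; c'=1/3, d'=-4
back: M1=-4
M: M0=0, M1=-4, M2=0
seg 0: a=-3, c=M0/2=0, d=(M1−M0)/(6·1)=-2/3, b=Δ0−h0·(2M0+M1)/6=11/3
seg 1: a=0, c=M1/2=-2, d=(M2−M1)/(6·2)=1/3, b=Δ1−h1·(2M1+M2)/6=5/3
t_q=1/4 → seg 0, τ=1/4; S=-3+11/3·τ+0·τ²+-2/3·τ³=-67/32

  seg 0: a=-3 b=11/3 c=0 d=-2/3
  seg 1: a=0 b=5/3 c=-2 d=1/3
S(1/4) = -67/32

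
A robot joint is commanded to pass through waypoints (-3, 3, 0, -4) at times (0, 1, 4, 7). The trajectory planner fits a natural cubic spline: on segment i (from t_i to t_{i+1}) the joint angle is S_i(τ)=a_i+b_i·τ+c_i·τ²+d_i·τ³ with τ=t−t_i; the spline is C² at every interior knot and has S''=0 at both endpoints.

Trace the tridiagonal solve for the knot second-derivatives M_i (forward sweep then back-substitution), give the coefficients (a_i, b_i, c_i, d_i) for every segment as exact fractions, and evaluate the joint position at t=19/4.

  seg 0: a=-3 b=605/87 c=0 d=-83/87
  seg 1: a=3 b=356/87 c=-83/29 d=304/783
  seg 2: a=0 b=-226/87 c=55/87 d=-55/783
S(19/4) = -3011/1856

Δ: Δ0=6, Δ1=-1, Δ2=-4/3
row 1: diag=8, rhs=-42; c'=3/8, d'=-21/4
row 2: denom=12−3·3/8=87/8; d'=(-2−3·-21/4)/(87/8)=110/87
back: M2=110/87
back: M1=-21/4−3/8·110/87=-166/29
M: M0=0, M1=-166/29, M2=110/87, M3=0
seg 0: a=-3, c=M0/2=0, d=(M1−M0)/(6·1)=-83/87, b=Δ0−h0·(2M0+M1)/6=605/87
seg 1: a=3, c=M1/2=-83/29, d=(M2−M1)/(6·3)=304/783, b=Δ1−h1·(2M1+M2)/6=356/87
seg 2: a=0, c=M2/2=55/87, d=(M3−M2)/(6·3)=-55/783, b=Δ2−h2·(2M2+M3)/6=-226/87
t_q=19/4 → seg 2, τ=3/4; S=0+-226/87·τ+55/87·τ²+-55/783·τ³=-3011/1856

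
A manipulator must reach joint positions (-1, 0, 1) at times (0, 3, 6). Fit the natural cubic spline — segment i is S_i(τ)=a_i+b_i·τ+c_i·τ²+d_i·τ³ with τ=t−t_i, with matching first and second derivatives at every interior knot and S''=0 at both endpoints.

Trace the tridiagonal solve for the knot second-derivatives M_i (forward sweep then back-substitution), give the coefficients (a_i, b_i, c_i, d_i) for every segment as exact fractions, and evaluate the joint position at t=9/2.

  seg 0: a=-1 b=1/3 c=0 d=0
  seg 1: a=0 b=1/3 c=0 d=0
S(9/2) = 1/2

Δ: Δ0=1/3, Δ1=1/3
row 1: diag=12, rhs=0; c'=1/4, d'=0
back: M1=0
M: M0=0, M1=0, M2=0
seg 0: a=-1, c=M0/2=0, d=(M1−M0)/(6·3)=0, b=Δ0−h0·(2M0+M1)/6=1/3
seg 1: a=0, c=M1/2=0, d=(M2−M1)/(6·3)=0, b=Δ1−h1·(2M1+M2)/6=1/3
t_q=9/2 → seg 1, τ=3/2; S=0+1/3·τ+0·τ²+0·τ³=1/2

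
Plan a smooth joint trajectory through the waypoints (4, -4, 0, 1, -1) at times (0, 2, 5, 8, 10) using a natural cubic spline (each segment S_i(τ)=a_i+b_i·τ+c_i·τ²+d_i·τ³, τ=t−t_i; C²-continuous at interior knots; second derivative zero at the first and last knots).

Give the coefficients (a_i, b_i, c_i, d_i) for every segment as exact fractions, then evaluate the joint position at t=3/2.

  seg 0: a=4 b=-265/51 c=0 d=61/204
  seg 1: a=-4 b=-82/51 c=61/34 d=-83/306
  seg 2: a=0 b=11/6 c=-11/17 d=5/102
  seg 3: a=1 b=-37/51 c=-7/34 d=7/204
S(3/2) = -1515/544

Δ: Δ0=-4, Δ1=4/3, Δ2=1/3, Δ3=-1
row 1: diag=10, rhs=32; c'=3/10, d'=16/5
row 2: denom=12−3·3/10=111/10; d'=(-6−3·16/5)/(111/10)=-52/37
row 3: denom=10−3·10/37=340/37; d'=(-8−3·-52/37)/(340/37)=-7/17
back: M3=-7/17
back: M2=-52/37−10/37·-7/17=-22/17
back: M1=16/5−3/10·-22/17=61/17
M: M0=0, M1=61/17, M2=-22/17, M3=-7/17, M4=0
seg 0: a=4, c=M0/2=0, d=(M1−M0)/(6·2)=61/204, b=Δ0−h0·(2M0+M1)/6=-265/51
seg 1: a=-4, c=M1/2=61/34, d=(M2−M1)/(6·3)=-83/306, b=Δ1−h1·(2M1+M2)/6=-82/51
seg 2: a=0, c=M2/2=-11/17, d=(M3−M2)/(6·3)=5/102, b=Δ2−h2·(2M2+M3)/6=11/6
seg 3: a=1, c=M3/2=-7/34, d=(M4−M3)/(6·2)=7/204, b=Δ3−h3·(2M3+M4)/6=-37/51
t_q=3/2 → seg 0, τ=3/2; S=4+-265/51·τ+0·τ²+61/204·τ³=-1515/544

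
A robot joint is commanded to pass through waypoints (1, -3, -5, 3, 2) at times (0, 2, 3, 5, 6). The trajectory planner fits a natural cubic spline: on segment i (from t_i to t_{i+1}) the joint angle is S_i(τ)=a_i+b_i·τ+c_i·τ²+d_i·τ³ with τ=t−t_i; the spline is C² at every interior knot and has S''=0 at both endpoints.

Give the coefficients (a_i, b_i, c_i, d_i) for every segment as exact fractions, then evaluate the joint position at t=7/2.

Δ: Δ0=-2, Δ1=-2, Δ2=4, Δ3=-1
row 1: diag=6, rhs=0; c'=1/6, d'=0
row 2: denom=6−1·1/6=35/6; d'=(36−1·0)/(35/6)=216/35
row 3: denom=6−2·12/35=186/35; d'=(-30−2·216/35)/(186/35)=-247/31
back: M3=-247/31
back: M2=216/35−12/35·-247/31=276/31
back: M1=0−1/6·276/31=-46/31
M: M0=0, M1=-46/31, M2=276/31, M3=-247/31, M4=0
seg 0: a=1, c=M0/2=0, d=(M1−M0)/(6·2)=-23/186, b=Δ0−h0·(2M0+M1)/6=-140/93
seg 1: a=-3, c=M1/2=-23/31, d=(M2−M1)/(6·1)=161/93, b=Δ1−h1·(2M1+M2)/6=-278/93
seg 2: a=-5, c=M2/2=138/31, d=(M3−M2)/(6·2)=-523/372, b=Δ2−h2·(2M2+M3)/6=67/93
seg 3: a=3, c=M3/2=-247/62, d=(M4−M3)/(6·1)=247/186, b=Δ3−h3·(2M3+M4)/6=154/93
t_q=7/2 → seg 2, τ=1/2; S=-5+67/93·τ+138/31·τ²+-523/372·τ³=-3673/992

  seg 0: a=1 b=-140/93 c=0 d=-23/186
  seg 1: a=-3 b=-278/93 c=-23/31 d=161/93
  seg 2: a=-5 b=67/93 c=138/31 d=-523/372
  seg 3: a=3 b=154/93 c=-247/62 d=247/186
S(7/2) = -3673/992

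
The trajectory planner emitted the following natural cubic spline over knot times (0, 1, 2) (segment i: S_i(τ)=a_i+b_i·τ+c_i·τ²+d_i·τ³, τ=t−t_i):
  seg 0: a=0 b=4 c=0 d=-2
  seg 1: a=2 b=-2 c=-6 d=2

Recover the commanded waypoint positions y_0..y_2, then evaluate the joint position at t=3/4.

y_0=0 y_1=2 y_2=-4
S(3/4) = 69/32

y_0 = S_0(0) = a_0 = 0
y_1 = S_1(0) = a_1 = 2
y_2 = S_1(1) = -4
t_q=3/4 is in segment 0 (τ=3/4); S_0(τ)=69/32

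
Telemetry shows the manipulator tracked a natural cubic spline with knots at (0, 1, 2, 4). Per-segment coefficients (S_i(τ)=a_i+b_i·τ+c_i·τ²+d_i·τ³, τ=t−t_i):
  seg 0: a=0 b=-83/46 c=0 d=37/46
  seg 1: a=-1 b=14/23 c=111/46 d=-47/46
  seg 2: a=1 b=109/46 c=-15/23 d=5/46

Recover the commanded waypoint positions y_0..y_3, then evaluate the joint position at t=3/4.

y_0 = S_0(0) = a_0 = 0
y_1 = S_1(0) = a_1 = -1
y_2 = S_2(0) = a_2 = 1
y_3 = S_2(2) = 4
t_q=3/4 is in segment 0 (τ=3/4); S_0(τ)=-2985/2944

y_0=0 y_1=-1 y_2=1 y_3=4
S(3/4) = -2985/2944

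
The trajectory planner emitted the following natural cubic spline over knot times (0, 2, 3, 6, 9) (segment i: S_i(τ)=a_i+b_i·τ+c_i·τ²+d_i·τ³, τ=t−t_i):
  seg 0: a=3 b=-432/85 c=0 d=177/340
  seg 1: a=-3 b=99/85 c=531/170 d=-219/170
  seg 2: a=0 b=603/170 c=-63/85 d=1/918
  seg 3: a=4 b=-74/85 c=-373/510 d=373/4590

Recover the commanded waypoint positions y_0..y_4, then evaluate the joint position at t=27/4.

y_0 = S_0(0) = a_0 = 3
y_1 = S_1(0) = a_1 = -3
y_2 = S_2(0) = a_2 = 0
y_3 = S_3(0) = a_3 = 4
y_4 = S_3(3) = -3
t_q=27/4 is in segment 3 (τ=3/4); S_3(τ)=32313/10880

y_0=3 y_1=-3 y_2=0 y_3=4 y_4=-3
S(27/4) = 32313/10880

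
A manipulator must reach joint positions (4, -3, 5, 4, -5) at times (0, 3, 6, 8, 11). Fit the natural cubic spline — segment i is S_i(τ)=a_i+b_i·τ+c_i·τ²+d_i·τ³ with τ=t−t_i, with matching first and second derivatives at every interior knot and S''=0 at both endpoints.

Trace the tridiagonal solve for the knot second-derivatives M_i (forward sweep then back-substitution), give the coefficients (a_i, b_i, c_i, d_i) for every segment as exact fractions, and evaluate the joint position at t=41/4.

  seg 0: a=4 b=-231/59 c=0 d=280/1593
  seg 1: a=-3 b=49/59 c=280/177 d=-515/1593
  seg 2: a=5 b=94/59 c=-235/177 d=199/1416
  seg 3: a=4 b=-719/354 c=-343/708 d=343/6372
S(41/4) = -36391/15104

Δ: Δ0=-7/3, Δ1=8/3, Δ2=-1/2, Δ3=-3
row 1: diag=12, rhs=30; c'=1/4, d'=5/2
row 2: denom=10−3·1/4=37/4; d'=(-19−3·5/2)/(37/4)=-106/37
row 3: denom=10−2·8/37=354/37; d'=(-15−2·-106/37)/(354/37)=-343/354
back: M3=-343/354
back: M2=-106/37−8/37·-343/354=-470/177
back: M1=5/2−1/4·-470/177=560/177
M: M0=0, M1=560/177, M2=-470/177, M3=-343/354, M4=0
seg 0: a=4, c=M0/2=0, d=(M1−M0)/(6·3)=280/1593, b=Δ0−h0·(2M0+M1)/6=-231/59
seg 1: a=-3, c=M1/2=280/177, d=(M2−M1)/(6·3)=-515/1593, b=Δ1−h1·(2M1+M2)/6=49/59
seg 2: a=5, c=M2/2=-235/177, d=(M3−M2)/(6·2)=199/1416, b=Δ2−h2·(2M2+M3)/6=94/59
seg 3: a=4, c=M3/2=-343/708, d=(M4−M3)/(6·3)=343/6372, b=Δ3−h3·(2M3+M4)/6=-719/354
t_q=41/4 → seg 3, τ=9/4; S=4+-719/354·τ+-343/708·τ²+343/6372·τ³=-36391/15104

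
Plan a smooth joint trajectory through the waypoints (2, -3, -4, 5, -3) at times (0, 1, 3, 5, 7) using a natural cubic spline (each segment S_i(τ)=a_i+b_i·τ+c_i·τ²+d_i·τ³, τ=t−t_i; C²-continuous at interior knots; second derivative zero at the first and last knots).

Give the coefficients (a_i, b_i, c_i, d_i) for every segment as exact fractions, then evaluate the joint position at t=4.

  seg 0: a=2 b=-449/82 c=0 d=39/82
  seg 1: a=-3 b=-166/41 c=117/82 d=57/328
  seg 2: a=-4 b=307/82 c=405/164 d=-343/328
  seg 3: a=5 b=44/41 c=-156/41 d=26/41
S(4) = 383/328

Δ: Δ0=-5, Δ1=-1/2, Δ2=9/2, Δ3=-4
row 1: diag=6, rhs=27; c'=1/3, d'=9/2
row 2: denom=8−2·1/3=22/3; d'=(30−2·9/2)/(22/3)=63/22
row 3: denom=8−2·3/11=82/11; d'=(-51−2·63/22)/(82/11)=-312/41
back: M3=-312/41
back: M2=63/22−3/11·-312/41=405/82
back: M1=9/2−1/3·405/82=117/41
M: M0=0, M1=117/41, M2=405/82, M3=-312/41, M4=0
seg 0: a=2, c=M0/2=0, d=(M1−M0)/(6·1)=39/82, b=Δ0−h0·(2M0+M1)/6=-449/82
seg 1: a=-3, c=M1/2=117/82, d=(M2−M1)/(6·2)=57/328, b=Δ1−h1·(2M1+M2)/6=-166/41
seg 2: a=-4, c=M2/2=405/164, d=(M3−M2)/(6·2)=-343/328, b=Δ2−h2·(2M2+M3)/6=307/82
seg 3: a=5, c=M3/2=-156/41, d=(M4−M3)/(6·2)=26/41, b=Δ3−h3·(2M3+M4)/6=44/41
t_q=4 → seg 2, τ=1; S=-4+307/82·τ+405/164·τ²+-343/328·τ³=383/328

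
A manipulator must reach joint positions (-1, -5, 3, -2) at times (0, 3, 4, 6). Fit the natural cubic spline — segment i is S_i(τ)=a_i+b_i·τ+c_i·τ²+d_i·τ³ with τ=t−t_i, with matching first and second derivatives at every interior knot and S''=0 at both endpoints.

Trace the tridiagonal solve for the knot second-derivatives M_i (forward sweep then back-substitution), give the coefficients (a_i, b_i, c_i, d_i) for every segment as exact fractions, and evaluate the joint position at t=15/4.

  seg 0: a=-1 b=-1573/282 c=0 d=133/282
  seg 1: a=-5 b=1009/141 c=399/94 d=-959/282
  seg 2: a=3 b=1535/282 c=-280/47 d=140/141
S(15/4) = 7941/6016

Δ: Δ0=-4/3, Δ1=8, Δ2=-5/2
row 1: diag=8, rhs=56; c'=1/8, d'=7
row 2: denom=6−1·1/8=47/8; d'=(-63−1·7)/(47/8)=-560/47
back: M2=-560/47
back: M1=7−1/8·-560/47=399/47
M: M0=0, M1=399/47, M2=-560/47, M3=0
seg 0: a=-1, c=M0/2=0, d=(M1−M0)/(6·3)=133/282, b=Δ0−h0·(2M0+M1)/6=-1573/282
seg 1: a=-5, c=M1/2=399/94, d=(M2−M1)/(6·1)=-959/282, b=Δ1−h1·(2M1+M2)/6=1009/141
seg 2: a=3, c=M2/2=-280/47, d=(M3−M2)/(6·2)=140/141, b=Δ2−h2·(2M2+M3)/6=1535/282
t_q=15/4 → seg 1, τ=3/4; S=-5+1009/141·τ+399/94·τ²+-959/282·τ³=7941/6016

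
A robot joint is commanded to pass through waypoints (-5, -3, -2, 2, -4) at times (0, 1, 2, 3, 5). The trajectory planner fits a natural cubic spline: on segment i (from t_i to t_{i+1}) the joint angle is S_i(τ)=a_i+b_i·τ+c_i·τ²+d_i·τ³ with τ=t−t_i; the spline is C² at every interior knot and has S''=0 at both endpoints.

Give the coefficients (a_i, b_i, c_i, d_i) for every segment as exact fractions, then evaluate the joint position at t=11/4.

  seg 0: a=-5 b=110/43 c=0 d=-24/43
  seg 1: a=-3 b=38/43 c=-72/43 d=77/43
  seg 2: a=-2 b=125/43 c=159/43 d=-112/43
  seg 3: a=2 b=107/43 c=-177/43 d=59/86
S(11/4) = 799/688

Δ: Δ0=2, Δ1=1, Δ2=4, Δ3=-3
row 1: diag=4, rhs=-6; c'=1/4, d'=-3/2
row 2: denom=4−1·1/4=15/4; d'=(18−1·-3/2)/(15/4)=26/5
row 3: denom=6−1·4/15=86/15; d'=(-42−1·26/5)/(86/15)=-354/43
back: M3=-354/43
back: M2=26/5−4/15·-354/43=318/43
back: M1=-3/2−1/4·318/43=-144/43
M: M0=0, M1=-144/43, M2=318/43, M3=-354/43, M4=0
seg 0: a=-5, c=M0/2=0, d=(M1−M0)/(6·1)=-24/43, b=Δ0−h0·(2M0+M1)/6=110/43
seg 1: a=-3, c=M1/2=-72/43, d=(M2−M1)/(6·1)=77/43, b=Δ1−h1·(2M1+M2)/6=38/43
seg 2: a=-2, c=M2/2=159/43, d=(M3−M2)/(6·1)=-112/43, b=Δ2−h2·(2M2+M3)/6=125/43
seg 3: a=2, c=M3/2=-177/43, d=(M4−M3)/(6·2)=59/86, b=Δ3−h3·(2M3+M4)/6=107/43
t_q=11/4 → seg 2, τ=3/4; S=-2+125/43·τ+159/43·τ²+-112/43·τ³=799/688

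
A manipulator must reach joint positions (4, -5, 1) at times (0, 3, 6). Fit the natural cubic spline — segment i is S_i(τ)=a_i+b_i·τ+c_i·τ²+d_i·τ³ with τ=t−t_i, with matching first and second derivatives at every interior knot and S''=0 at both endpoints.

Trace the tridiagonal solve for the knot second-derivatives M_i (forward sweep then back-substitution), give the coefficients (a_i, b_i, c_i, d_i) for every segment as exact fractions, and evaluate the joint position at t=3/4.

Δ: Δ0=-3, Δ1=2
row 1: diag=12, rhs=30; c'=1/4, d'=5/2
back: M1=5/2
M: M0=0, M1=5/2, M2=0
seg 0: a=4, c=M0/2=0, d=(M1−M0)/(6·3)=5/36, b=Δ0−h0·(2M0+M1)/6=-17/4
seg 1: a=-5, c=M1/2=5/4, d=(M2−M1)/(6·3)=-5/36, b=Δ1−h1·(2M1+M2)/6=-1/2
t_q=3/4 → seg 0, τ=3/4; S=4+-17/4·τ+0·τ²+5/36·τ³=223/256

  seg 0: a=4 b=-17/4 c=0 d=5/36
  seg 1: a=-5 b=-1/2 c=5/4 d=-5/36
S(3/4) = 223/256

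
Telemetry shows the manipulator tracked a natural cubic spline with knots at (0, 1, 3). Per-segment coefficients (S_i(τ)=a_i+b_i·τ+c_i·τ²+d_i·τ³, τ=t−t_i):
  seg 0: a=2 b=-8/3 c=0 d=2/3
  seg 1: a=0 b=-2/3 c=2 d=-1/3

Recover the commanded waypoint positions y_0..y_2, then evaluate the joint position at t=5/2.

y_0=2 y_1=0 y_2=4
S(5/2) = 19/8

y_0 = S_0(0) = a_0 = 2
y_1 = S_1(0) = a_1 = 0
y_2 = S_1(2) = 4
t_q=5/2 is in segment 1 (τ=3/2); S_1(τ)=19/8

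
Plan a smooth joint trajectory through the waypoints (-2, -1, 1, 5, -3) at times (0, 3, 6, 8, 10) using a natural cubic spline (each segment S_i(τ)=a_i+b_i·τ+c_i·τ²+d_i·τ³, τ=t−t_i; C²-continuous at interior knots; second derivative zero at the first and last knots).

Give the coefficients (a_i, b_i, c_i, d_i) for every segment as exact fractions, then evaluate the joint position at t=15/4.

  seg 0: a=-2 b=17/35 c=0 d=-16/945
  seg 1: a=-1 b=1/35 c=-16/105 d=23/189
  seg 2: a=1 b=12/5 c=33/35 d=-4/7
  seg 3: a=5 b=-24/35 c=-87/35 d=29/70
S(15/4) = -2269/2240

Δ: Δ0=1/3, Δ1=2/3, Δ2=2, Δ3=-4
row 1: diag=12, rhs=2; c'=1/4, d'=1/6
row 2: denom=10−3·1/4=37/4; d'=(8−3·1/6)/(37/4)=30/37
row 3: denom=8−2·8/37=280/37; d'=(-36−2·30/37)/(280/37)=-174/35
back: M3=-174/35
back: M2=30/37−8/37·-174/35=66/35
back: M1=1/6−1/4·66/35=-32/105
M: M0=0, M1=-32/105, M2=66/35, M3=-174/35, M4=0
seg 0: a=-2, c=M0/2=0, d=(M1−M0)/(6·3)=-16/945, b=Δ0−h0·(2M0+M1)/6=17/35
seg 1: a=-1, c=M1/2=-16/105, d=(M2−M1)/(6·3)=23/189, b=Δ1−h1·(2M1+M2)/6=1/35
seg 2: a=1, c=M2/2=33/35, d=(M3−M2)/(6·2)=-4/7, b=Δ2−h2·(2M2+M3)/6=12/5
seg 3: a=5, c=M3/2=-87/35, d=(M4−M3)/(6·2)=29/70, b=Δ3−h3·(2M3+M4)/6=-24/35
t_q=15/4 → seg 1, τ=3/4; S=-1+1/35·τ+-16/105·τ²+23/189·τ³=-2269/2240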